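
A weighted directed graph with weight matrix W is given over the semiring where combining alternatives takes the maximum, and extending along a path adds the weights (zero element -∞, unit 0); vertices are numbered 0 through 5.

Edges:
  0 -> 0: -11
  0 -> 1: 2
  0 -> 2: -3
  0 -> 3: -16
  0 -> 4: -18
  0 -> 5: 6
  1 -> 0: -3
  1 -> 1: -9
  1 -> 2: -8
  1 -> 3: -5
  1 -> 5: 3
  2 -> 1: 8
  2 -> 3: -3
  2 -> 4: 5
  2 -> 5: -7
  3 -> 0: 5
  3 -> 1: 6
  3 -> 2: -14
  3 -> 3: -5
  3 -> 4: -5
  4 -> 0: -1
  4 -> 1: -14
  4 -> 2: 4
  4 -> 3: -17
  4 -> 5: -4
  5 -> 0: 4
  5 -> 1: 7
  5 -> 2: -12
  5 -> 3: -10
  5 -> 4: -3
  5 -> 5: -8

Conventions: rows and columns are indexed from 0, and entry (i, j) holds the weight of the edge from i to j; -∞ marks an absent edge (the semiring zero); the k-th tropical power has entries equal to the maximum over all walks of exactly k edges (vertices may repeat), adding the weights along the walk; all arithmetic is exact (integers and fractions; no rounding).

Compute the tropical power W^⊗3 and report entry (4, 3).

W^⊗2:
  [10, 13, -6, -3, 3, 5]
  [7, 10, -6, -7, 0, 3]
  [5, 3, 9, 3, -8, 11]
  [3, 7, 2, 1, -9, 11]
  [0, 12, -4, 1, 9, 5]
  [4, 6, 1, 2, -7, 10]
W^⊗3:
  [10, 12, 7, 8, 2, 16]
  [7, 10, 4, 5, 0, 13]
  [15, 18, 2, 6, 14, 11]
  [15, 18, 0, 2, 8, 10]
  [9, 12, 13, 7, 2, 15]
  [14, 17, 1, 1, 7, 10]
Key observation: the optimum is the walk 4->2->1->3, with weight 4 + 8 + (-5) = 7.
Optimal value attained by: walk 4->2->1->3.
Answer: (W^⊗3)[4][3] = 7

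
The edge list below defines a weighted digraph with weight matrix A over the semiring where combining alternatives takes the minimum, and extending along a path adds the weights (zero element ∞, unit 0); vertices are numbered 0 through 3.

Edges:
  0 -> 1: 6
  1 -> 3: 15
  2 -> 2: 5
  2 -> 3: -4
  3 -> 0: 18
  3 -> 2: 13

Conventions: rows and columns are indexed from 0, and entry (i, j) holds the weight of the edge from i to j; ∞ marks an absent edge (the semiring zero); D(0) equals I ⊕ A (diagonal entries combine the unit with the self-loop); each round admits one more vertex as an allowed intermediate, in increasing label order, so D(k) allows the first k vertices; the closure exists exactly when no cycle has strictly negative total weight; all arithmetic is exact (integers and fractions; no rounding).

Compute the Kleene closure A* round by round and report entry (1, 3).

D(0):
  [0, 6, ∞, ∞]
  [∞, 0, ∞, 15]
  [∞, ∞, 0, -4]
  [18, ∞, 13, 0]
D(1):
  [0, 6, ∞, ∞]
  [∞, 0, ∞, 15]
  [∞, ∞, 0, -4]
  [18, 24, 13, 0]
D(2):
  [0, 6, ∞, 21]
  [∞, 0, ∞, 15]
  [∞, ∞, 0, -4]
  [18, 24, 13, 0]
D(3):
  [0, 6, ∞, 21]
  [∞, 0, ∞, 15]
  [∞, ∞, 0, -4]
  [18, 24, 13, 0]
D(4):
  [0, 6, 34, 21]
  [33, 0, 28, 15]
  [14, 20, 0, -4]
  [18, 24, 13, 0]
Answer: A*[1][3] = 15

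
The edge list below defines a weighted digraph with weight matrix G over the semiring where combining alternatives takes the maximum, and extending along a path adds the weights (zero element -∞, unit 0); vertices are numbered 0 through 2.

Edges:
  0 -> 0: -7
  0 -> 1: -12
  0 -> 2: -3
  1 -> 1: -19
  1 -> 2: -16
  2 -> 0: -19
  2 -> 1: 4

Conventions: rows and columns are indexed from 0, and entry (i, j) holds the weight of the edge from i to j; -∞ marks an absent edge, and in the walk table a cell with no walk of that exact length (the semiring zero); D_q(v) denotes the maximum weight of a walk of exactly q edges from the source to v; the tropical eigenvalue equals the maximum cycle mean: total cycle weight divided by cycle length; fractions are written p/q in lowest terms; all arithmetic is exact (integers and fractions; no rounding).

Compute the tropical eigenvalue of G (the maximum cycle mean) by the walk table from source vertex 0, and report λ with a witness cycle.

q=0: [0, -∞, -∞]
q=1: [-7, -12, -3]
q=2: [-14, 1, -10]
q=3: [-21, -6, -15]
Optimal cycle mean attained by: cycle 1->2->1, total (-16) + 4, length 2.
Answer: λ = -6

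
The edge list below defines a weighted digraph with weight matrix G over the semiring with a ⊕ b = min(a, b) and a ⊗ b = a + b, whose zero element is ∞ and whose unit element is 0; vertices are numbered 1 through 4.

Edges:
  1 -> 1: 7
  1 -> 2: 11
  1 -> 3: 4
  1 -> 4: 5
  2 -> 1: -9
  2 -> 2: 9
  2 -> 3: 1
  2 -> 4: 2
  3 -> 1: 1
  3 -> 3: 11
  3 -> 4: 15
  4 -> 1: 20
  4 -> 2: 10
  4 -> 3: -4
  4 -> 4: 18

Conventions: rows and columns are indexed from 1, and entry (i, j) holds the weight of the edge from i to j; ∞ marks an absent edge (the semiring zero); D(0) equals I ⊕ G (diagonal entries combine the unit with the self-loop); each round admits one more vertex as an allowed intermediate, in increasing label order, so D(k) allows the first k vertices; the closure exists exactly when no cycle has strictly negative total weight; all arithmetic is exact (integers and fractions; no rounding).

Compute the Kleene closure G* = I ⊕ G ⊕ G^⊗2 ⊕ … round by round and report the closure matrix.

D(0):
  [0, 11, 4, 5]
  [-9, 0, 1, 2]
  [1, ∞, 0, 15]
  [20, 10, -4, 0]
D(1):
  [0, 11, 4, 5]
  [-9, 0, -5, -4]
  [1, 12, 0, 6]
  [20, 10, -4, 0]
D(2):
  [0, 11, 4, 5]
  [-9, 0, -5, -4]
  [1, 12, 0, 6]
  [1, 10, -4, 0]
D(3):
  [0, 11, 4, 5]
  [-9, 0, -5, -4]
  [1, 12, 0, 6]
  [-3, 8, -4, 0]
D(4):
  [0, 11, 1, 5]
  [-9, 0, -8, -4]
  [1, 12, 0, 6]
  [-3, 8, -4, 0]
Answer: G* = [[0, 11, 1, 5], [-9, 0, -8, -4], [1, 12, 0, 6], [-3, 8, -4, 0]]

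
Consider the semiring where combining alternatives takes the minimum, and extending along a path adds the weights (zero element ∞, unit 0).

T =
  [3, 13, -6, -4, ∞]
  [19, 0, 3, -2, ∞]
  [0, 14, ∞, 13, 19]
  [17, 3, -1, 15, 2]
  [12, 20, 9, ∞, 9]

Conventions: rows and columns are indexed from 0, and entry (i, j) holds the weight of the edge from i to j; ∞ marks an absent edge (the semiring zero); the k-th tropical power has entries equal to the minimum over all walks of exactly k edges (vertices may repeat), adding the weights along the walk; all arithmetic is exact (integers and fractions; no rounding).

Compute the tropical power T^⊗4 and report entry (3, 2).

T^⊗2:
  [-6, -1, -5, -1, -2]
  [3, 0, -3, -2, 0]
  [3, 13, -6, -4, 15]
  [-1, 3, 6, 1, 11]
  [9, 20, 6, 8, 18]
T^⊗3:
  [-5, -1, -12, -10, 1]
  [-3, 0, -3, -2, 0]
  [-6, -1, -5, -1, -2]
  [2, 3, -7, -5, 3]
  [6, 11, 3, 5, 10]
T^⊗4:
  [-12, -7, -11, -9, -8]
  [-3, 0, -9, -7, 0]
  [-5, -1, -12, -10, 1]
  [-7, -2, -6, -2, -3]
  [3, 8, 0, 2, 7]
Key observation: the optimum is the walk 3->2->0->3->2, with weight (-1) + 0 + (-4) + (-1) = -6.
Optimal value attained by: walk 3->2->0->3->2.
Answer: (T^⊗4)[3][2] = -6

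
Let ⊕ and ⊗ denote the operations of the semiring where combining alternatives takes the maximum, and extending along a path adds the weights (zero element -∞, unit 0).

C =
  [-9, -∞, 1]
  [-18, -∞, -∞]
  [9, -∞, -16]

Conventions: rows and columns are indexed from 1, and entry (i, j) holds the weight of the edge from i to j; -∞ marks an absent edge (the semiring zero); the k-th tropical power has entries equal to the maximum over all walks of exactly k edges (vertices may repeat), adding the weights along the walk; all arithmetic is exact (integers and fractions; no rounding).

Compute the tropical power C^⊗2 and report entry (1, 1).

C^⊗2:
  [10, -∞, -8]
  [-27, -∞, -17]
  [0, -∞, 10]
Key observation: the optimum is the walk 1->3->1, with weight 1 + 9 = 10.
Optimal value attained by: walk 1->3->1.
Answer: (C^⊗2)[1][1] = 10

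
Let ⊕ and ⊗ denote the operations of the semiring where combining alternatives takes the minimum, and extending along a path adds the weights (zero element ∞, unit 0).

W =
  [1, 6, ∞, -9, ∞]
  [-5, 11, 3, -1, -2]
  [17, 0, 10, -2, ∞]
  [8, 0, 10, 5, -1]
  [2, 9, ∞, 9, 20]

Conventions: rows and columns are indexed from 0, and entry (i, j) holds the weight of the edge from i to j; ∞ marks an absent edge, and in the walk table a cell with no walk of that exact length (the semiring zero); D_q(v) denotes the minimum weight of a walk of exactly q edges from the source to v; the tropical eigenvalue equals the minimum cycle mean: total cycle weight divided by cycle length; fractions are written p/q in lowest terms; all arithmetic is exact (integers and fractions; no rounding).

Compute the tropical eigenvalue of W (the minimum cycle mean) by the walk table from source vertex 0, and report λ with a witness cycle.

q=0: [0, ∞, ∞, ∞, ∞]
q=1: [1, 6, ∞, -9, ∞]
q=2: [-1, -9, 1, -8, -10]
q=3: [-14, -8, -6, -10, -11]
q=4: [-13, -10, -5, -23, -11]
q=5: [-15, -23, -13, -22, -24]
Optimal cycle mean attained by: cycle 0->3->1->0, total (-9) + 0 + (-5), length 3.
Answer: λ = -14/3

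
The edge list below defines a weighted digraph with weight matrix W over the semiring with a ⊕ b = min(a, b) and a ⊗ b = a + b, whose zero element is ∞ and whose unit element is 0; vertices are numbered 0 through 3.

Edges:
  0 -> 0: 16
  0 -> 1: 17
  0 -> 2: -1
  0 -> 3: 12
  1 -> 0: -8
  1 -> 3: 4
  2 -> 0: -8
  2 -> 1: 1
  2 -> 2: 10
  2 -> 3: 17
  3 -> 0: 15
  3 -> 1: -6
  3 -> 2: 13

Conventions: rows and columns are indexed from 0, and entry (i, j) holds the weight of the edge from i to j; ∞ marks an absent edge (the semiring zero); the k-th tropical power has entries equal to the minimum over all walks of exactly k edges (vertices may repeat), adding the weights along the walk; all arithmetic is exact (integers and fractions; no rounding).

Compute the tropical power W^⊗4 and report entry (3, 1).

W^⊗2:
  [-9, 0, 9, 16]
  [8, -2, -9, 4]
  [-7, 9, -9, 4]
  [-14, 14, 14, -2]
W^⊗3:
  [-8, 8, -10, 3]
  [-17, -8, 1, 2]
  [-17, -8, -8, 5]
  [2, -8, -15, -2]
W^⊗4:
  [-18, -9, -9, 4]
  [-16, -4, -18, -5]
  [-16, -7, -18, -5]
  [-23, -14, -5, -4]
Key observation: the optimum is the walk 3->1->0->2->1, with weight (-6) + (-8) + (-1) + 1 = -14.
Optimal value attained by: walk 3->1->0->2->1.
Answer: (W^⊗4)[3][1] = -14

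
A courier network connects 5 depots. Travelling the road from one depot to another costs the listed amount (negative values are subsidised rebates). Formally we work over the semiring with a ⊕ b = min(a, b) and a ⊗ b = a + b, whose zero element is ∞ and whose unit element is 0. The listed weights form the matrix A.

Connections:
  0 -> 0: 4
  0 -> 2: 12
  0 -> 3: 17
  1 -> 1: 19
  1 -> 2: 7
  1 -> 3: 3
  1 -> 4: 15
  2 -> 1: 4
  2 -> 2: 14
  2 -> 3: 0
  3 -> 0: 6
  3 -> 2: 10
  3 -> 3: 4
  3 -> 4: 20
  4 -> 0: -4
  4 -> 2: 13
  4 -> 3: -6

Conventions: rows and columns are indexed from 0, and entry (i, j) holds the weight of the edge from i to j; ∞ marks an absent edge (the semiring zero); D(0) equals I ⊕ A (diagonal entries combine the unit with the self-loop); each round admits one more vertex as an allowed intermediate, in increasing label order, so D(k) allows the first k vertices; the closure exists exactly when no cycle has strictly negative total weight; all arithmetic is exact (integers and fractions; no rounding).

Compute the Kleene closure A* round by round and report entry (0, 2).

D(0):
  [0, ∞, 12, 17, ∞]
  [∞, 0, 7, 3, 15]
  [∞, 4, 0, 0, ∞]
  [6, ∞, 10, 0, 20]
  [-4, ∞, 13, -6, 0]
D(1):
  [0, ∞, 12, 17, ∞]
  [∞, 0, 7, 3, 15]
  [∞, 4, 0, 0, ∞]
  [6, ∞, 10, 0, 20]
  [-4, ∞, 8, -6, 0]
D(2):
  [0, ∞, 12, 17, ∞]
  [∞, 0, 7, 3, 15]
  [∞, 4, 0, 0, 19]
  [6, ∞, 10, 0, 20]
  [-4, ∞, 8, -6, 0]
D(3):
  [0, 16, 12, 12, 31]
  [∞, 0, 7, 3, 15]
  [∞, 4, 0, 0, 19]
  [6, 14, 10, 0, 20]
  [-4, 12, 8, -6, 0]
D(4):
  [0, 16, 12, 12, 31]
  [9, 0, 7, 3, 15]
  [6, 4, 0, 0, 19]
  [6, 14, 10, 0, 20]
  [-4, 8, 4, -6, 0]
D(5):
  [0, 16, 12, 12, 31]
  [9, 0, 7, 3, 15]
  [6, 4, 0, 0, 19]
  [6, 14, 10, 0, 20]
  [-4, 8, 4, -6, 0]
Answer: A*[0][2] = 12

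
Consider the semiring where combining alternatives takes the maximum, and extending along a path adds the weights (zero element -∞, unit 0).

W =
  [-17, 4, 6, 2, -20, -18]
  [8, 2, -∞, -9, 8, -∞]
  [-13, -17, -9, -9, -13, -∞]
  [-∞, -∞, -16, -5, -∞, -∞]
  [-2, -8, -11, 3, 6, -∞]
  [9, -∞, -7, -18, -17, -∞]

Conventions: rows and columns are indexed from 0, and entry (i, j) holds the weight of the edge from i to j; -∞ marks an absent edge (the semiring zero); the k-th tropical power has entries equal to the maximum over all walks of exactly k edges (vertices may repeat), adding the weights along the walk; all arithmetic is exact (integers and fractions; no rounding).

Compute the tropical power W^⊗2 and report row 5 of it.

W^⊗2:
  [12, 6, -3, -3, 12, -35]
  [10, 12, 14, 11, 14, -10]
  [-9, -9, -7, -10, -7, -31]
  [-29, -33, -21, -10, -29, -∞]
  [4, 2, 4, 9, 12, -20]
  [-8, 13, 15, 11, -11, -9]
Answer: row 5 of W^⊗2 = [-8, 13, 15, 11, -11, -9]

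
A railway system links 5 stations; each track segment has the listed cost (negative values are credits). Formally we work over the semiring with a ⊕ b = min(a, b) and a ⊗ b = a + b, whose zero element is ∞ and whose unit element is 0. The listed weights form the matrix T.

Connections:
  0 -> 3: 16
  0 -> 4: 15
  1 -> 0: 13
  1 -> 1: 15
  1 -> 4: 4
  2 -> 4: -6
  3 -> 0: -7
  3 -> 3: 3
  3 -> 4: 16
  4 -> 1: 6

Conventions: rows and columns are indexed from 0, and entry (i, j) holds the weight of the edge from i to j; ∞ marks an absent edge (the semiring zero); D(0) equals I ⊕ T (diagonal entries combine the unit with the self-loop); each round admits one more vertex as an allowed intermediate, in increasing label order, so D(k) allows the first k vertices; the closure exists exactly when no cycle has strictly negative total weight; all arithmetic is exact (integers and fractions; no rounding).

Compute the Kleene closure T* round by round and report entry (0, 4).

D(0):
  [0, ∞, ∞, 16, 15]
  [13, 0, ∞, ∞, 4]
  [∞, ∞, 0, ∞, -6]
  [-7, ∞, ∞, 0, 16]
  [∞, 6, ∞, ∞, 0]
D(1):
  [0, ∞, ∞, 16, 15]
  [13, 0, ∞, 29, 4]
  [∞, ∞, 0, ∞, -6]
  [-7, ∞, ∞, 0, 8]
  [∞, 6, ∞, ∞, 0]
D(2):
  [0, ∞, ∞, 16, 15]
  [13, 0, ∞, 29, 4]
  [∞, ∞, 0, ∞, -6]
  [-7, ∞, ∞, 0, 8]
  [19, 6, ∞, 35, 0]
D(3):
  [0, ∞, ∞, 16, 15]
  [13, 0, ∞, 29, 4]
  [∞, ∞, 0, ∞, -6]
  [-7, ∞, ∞, 0, 8]
  [19, 6, ∞, 35, 0]
D(4):
  [0, ∞, ∞, 16, 15]
  [13, 0, ∞, 29, 4]
  [∞, ∞, 0, ∞, -6]
  [-7, ∞, ∞, 0, 8]
  [19, 6, ∞, 35, 0]
D(5):
  [0, 21, ∞, 16, 15]
  [13, 0, ∞, 29, 4]
  [13, 0, 0, 29, -6]
  [-7, 14, ∞, 0, 8]
  [19, 6, ∞, 35, 0]
Answer: T*[0][4] = 15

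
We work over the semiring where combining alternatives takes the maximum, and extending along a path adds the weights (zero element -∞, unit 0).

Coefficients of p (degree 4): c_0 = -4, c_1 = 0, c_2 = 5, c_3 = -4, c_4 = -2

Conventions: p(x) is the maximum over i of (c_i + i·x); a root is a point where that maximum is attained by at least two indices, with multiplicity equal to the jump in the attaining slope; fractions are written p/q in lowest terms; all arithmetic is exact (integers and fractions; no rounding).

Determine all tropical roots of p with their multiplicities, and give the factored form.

hull edge (i=0, c=-4) to (i=2, c=5): slope 9/2, span 2
hull edge (i=2, c=5) to (i=4, c=-2): slope -7/2, span 2
Factored form: p(x) = -2 ⊗ (x ⊕ (-9/2)) ⊗ (x ⊕ (-9/2)) ⊗ (x ⊕ 7/2) ⊗ (x ⊕ 7/2)
Answer: roots = -9/2 (mult 2), 7/2 (mult 2)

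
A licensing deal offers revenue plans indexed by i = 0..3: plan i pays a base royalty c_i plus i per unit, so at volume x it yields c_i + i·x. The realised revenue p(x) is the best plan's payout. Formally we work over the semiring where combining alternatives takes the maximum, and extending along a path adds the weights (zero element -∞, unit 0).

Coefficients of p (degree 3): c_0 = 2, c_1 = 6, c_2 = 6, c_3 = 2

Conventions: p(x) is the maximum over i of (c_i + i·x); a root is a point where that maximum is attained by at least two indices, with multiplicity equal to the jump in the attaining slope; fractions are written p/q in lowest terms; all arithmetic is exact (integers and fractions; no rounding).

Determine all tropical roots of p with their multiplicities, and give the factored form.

hull edge (i=0, c=2) to (i=1, c=6): slope 4, span 1
hull edge (i=1, c=6) to (i=2, c=6): slope 0, span 1
hull edge (i=2, c=6) to (i=3, c=2): slope -4, span 1
Factored form: p(x) = 2 ⊗ (x ⊕ (-4)) ⊗ (x ⊕ 0) ⊗ (x ⊕ 4)
Answer: roots = -4 (mult 1), 0 (mult 1), 4 (mult 1)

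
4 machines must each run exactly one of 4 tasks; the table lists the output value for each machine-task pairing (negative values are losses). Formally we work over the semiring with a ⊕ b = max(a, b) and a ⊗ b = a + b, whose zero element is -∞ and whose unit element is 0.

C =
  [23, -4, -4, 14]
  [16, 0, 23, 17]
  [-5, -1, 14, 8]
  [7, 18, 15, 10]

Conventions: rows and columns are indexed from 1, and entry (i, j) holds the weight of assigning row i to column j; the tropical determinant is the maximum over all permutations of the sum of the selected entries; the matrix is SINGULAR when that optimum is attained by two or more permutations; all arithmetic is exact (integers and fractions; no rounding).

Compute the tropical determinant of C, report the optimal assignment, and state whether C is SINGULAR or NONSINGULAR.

σ = (1, 2, 3, 4): 23 + 0 + 14 + 10 = 47
σ = (1, 2, 4, 3): 23 + 0 + 8 + 15 = 46
σ = (1, 3, 2, 4): 23 + 23 + (-1) + 10 = 55
σ = (1, 3, 4, 2): 23 + 23 + 8 + 18 = 72
σ = (1, 4, 2, 3): 23 + 17 + (-1) + 15 = 54
σ = (1, 4, 3, 2): 23 + 17 + 14 + 18 = 72
σ = (2, 1, 3, 4): (-4) + 16 + 14 + 10 = 36
σ = (2, 1, 4, 3): (-4) + 16 + 8 + 15 = 35
σ = (2, 3, 1, 4): (-4) + 23 + (-5) + 10 = 24
σ = (2, 3, 4, 1): (-4) + 23 + 8 + 7 = 34
σ = (2, 4, 1, 3): (-4) + 17 + (-5) + 15 = 23
σ = (2, 4, 3, 1): (-4) + 17 + 14 + 7 = 34
σ = (3, 1, 2, 4): (-4) + 16 + (-1) + 10 = 21
σ = (3, 1, 4, 2): (-4) + 16 + 8 + 18 = 38
σ = (3, 2, 1, 4): (-4) + 0 + (-5) + 10 = 1
σ = (3, 2, 4, 1): (-4) + 0 + 8 + 7 = 11
σ = (3, 4, 1, 2): (-4) + 17 + (-5) + 18 = 26
σ = (3, 4, 2, 1): (-4) + 17 + (-1) + 7 = 19
σ = (4, 1, 2, 3): 14 + 16 + (-1) + 15 = 44
σ = (4, 1, 3, 2): 14 + 16 + 14 + 18 = 62
σ = (4, 2, 1, 3): 14 + 0 + (-5) + 15 = 24
σ = (4, 2, 3, 1): 14 + 0 + 14 + 7 = 35
σ = (4, 3, 1, 2): 14 + 23 + (-5) + 18 = 50
σ = (4, 3, 2, 1): 14 + 23 + (-1) + 7 = 43
Optimal value attained by: σ = (1, 3, 4, 2).
Answer: det⊕(C) = 72; verdict: SINGULAR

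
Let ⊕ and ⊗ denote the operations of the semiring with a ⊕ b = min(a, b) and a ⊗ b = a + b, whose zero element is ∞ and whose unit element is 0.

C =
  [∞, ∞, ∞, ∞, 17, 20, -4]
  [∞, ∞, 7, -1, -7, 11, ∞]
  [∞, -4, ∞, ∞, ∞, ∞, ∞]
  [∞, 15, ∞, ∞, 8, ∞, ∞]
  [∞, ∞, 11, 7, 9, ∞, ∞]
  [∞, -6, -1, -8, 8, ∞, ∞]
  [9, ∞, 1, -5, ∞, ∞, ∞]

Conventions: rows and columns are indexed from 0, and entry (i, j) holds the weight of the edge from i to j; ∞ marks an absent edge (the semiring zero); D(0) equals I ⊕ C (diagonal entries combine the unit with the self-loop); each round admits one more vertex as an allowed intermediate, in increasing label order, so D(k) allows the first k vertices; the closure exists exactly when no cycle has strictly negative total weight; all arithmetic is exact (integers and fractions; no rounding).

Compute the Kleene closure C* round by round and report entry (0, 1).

D(0):
  [0, ∞, ∞, ∞, 17, 20, -4]
  [∞, 0, 7, -1, -7, 11, ∞]
  [∞, -4, 0, ∞, ∞, ∞, ∞]
  [∞, 15, ∞, 0, 8, ∞, ∞]
  [∞, ∞, 11, 7, 0, ∞, ∞]
  [∞, -6, -1, -8, 8, 0, ∞]
  [9, ∞, 1, -5, ∞, ∞, 0]
D(1):
  [0, ∞, ∞, ∞, 17, 20, -4]
  [∞, 0, 7, -1, -7, 11, ∞]
  [∞, -4, 0, ∞, ∞, ∞, ∞]
  [∞, 15, ∞, 0, 8, ∞, ∞]
  [∞, ∞, 11, 7, 0, ∞, ∞]
  [∞, -6, -1, -8, 8, 0, ∞]
  [9, ∞, 1, -5, 26, 29, 0]
D(2):
  [0, ∞, ∞, ∞, 17, 20, -4]
  [∞, 0, 7, -1, -7, 11, ∞]
  [∞, -4, 0, -5, -11, 7, ∞]
  [∞, 15, 22, 0, 8, 26, ∞]
  [∞, ∞, 11, 7, 0, ∞, ∞]
  [∞, -6, -1, -8, -13, 0, ∞]
  [9, ∞, 1, -5, 26, 29, 0]
D(3):
  [0, ∞, ∞, ∞, 17, 20, -4]
  [∞, 0, 7, -1, -7, 11, ∞]
  [∞, -4, 0, -5, -11, 7, ∞]
  [∞, 15, 22, 0, 8, 26, ∞]
  [∞, 7, 11, 6, 0, 18, ∞]
  [∞, -6, -1, -8, -13, 0, ∞]
  [9, -3, 1, -5, -10, 8, 0]
D(4):
  [0, ∞, ∞, ∞, 17, 20, -4]
  [∞, 0, 7, -1, -7, 11, ∞]
  [∞, -4, 0, -5, -11, 7, ∞]
  [∞, 15, 22, 0, 8, 26, ∞]
  [∞, 7, 11, 6, 0, 18, ∞]
  [∞, -6, -1, -8, -13, 0, ∞]
  [9, -3, 1, -5, -10, 8, 0]
D(5):
  [0, 24, 28, 23, 17, 20, -4]
  [∞, 0, 4, -1, -7, 11, ∞]
  [∞, -4, 0, -5, -11, 7, ∞]
  [∞, 15, 19, 0, 8, 26, ∞]
  [∞, 7, 11, 6, 0, 18, ∞]
  [∞, -6, -2, -8, -13, 0, ∞]
  [9, -3, 1, -5, -10, 8, 0]
D(6):
  [0, 14, 18, 12, 7, 20, -4]
  [∞, 0, 4, -1, -7, 11, ∞]
  [∞, -4, 0, -5, -11, 7, ∞]
  [∞, 15, 19, 0, 8, 26, ∞]
  [∞, 7, 11, 6, 0, 18, ∞]
  [∞, -6, -2, -8, -13, 0, ∞]
  [9, -3, 1, -5, -10, 8, 0]
D(7):
  [0, -7, -3, -9, -14, 4, -4]
  [∞, 0, 4, -1, -7, 11, ∞]
  [∞, -4, 0, -5, -11, 7, ∞]
  [∞, 15, 19, 0, 8, 26, ∞]
  [∞, 7, 11, 6, 0, 18, ∞]
  [∞, -6, -2, -8, -13, 0, ∞]
  [9, -3, 1, -5, -10, 8, 0]
Answer: C*[0][1] = -7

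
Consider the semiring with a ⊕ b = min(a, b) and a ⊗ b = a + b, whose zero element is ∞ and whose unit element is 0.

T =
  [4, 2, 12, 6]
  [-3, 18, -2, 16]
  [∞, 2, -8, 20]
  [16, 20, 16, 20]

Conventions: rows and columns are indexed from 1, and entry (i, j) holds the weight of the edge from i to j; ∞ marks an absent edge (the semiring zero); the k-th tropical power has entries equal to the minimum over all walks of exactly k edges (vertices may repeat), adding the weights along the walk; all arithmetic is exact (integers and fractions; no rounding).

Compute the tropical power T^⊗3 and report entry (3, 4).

T^⊗2:
  [-1, 6, 0, 10]
  [1, -1, -10, 3]
  [-1, -6, -16, 12]
  [17, 18, 8, 22]
T^⊗3:
  [3, 1, -8, 5]
  [-4, -8, -18, 7]
  [-9, -14, -24, 4]
  [15, 10, 0, 23]
Key observation: the optimum is the walk 3->3->3->4, with weight (-8) + (-8) + 20 = 4.
Optimal value attained by: walk 3->3->3->4.
Answer: (T^⊗3)[3][4] = 4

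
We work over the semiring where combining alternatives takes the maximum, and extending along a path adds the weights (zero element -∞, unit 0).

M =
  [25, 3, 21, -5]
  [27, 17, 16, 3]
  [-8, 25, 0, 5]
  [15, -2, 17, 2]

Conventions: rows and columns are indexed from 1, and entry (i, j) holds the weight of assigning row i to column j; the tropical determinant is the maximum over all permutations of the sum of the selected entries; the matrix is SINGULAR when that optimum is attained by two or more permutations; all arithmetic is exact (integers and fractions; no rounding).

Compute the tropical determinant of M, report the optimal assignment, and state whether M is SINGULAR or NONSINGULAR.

σ = (1, 2, 3, 4): 25 + 17 + 0 + 2 = 44
σ = (1, 2, 4, 3): 25 + 17 + 5 + 17 = 64
σ = (1, 3, 2, 4): 25 + 16 + 25 + 2 = 68
σ = (1, 3, 4, 2): 25 + 16 + 5 + (-2) = 44
σ = (1, 4, 2, 3): 25 + 3 + 25 + 17 = 70
σ = (1, 4, 3, 2): 25 + 3 + 0 + (-2) = 26
σ = (2, 1, 3, 4): 3 + 27 + 0 + 2 = 32
σ = (2, 1, 4, 3): 3 + 27 + 5 + 17 = 52
σ = (2, 3, 1, 4): 3 + 16 + (-8) + 2 = 13
σ = (2, 3, 4, 1): 3 + 16 + 5 + 15 = 39
σ = (2, 4, 1, 3): 3 + 3 + (-8) + 17 = 15
σ = (2, 4, 3, 1): 3 + 3 + 0 + 15 = 21
σ = (3, 1, 2, 4): 21 + 27 + 25 + 2 = 75
σ = (3, 1, 4, 2): 21 + 27 + 5 + (-2) = 51
σ = (3, 2, 1, 4): 21 + 17 + (-8) + 2 = 32
σ = (3, 2, 4, 1): 21 + 17 + 5 + 15 = 58
σ = (3, 4, 1, 2): 21 + 3 + (-8) + (-2) = 14
σ = (3, 4, 2, 1): 21 + 3 + 25 + 15 = 64
σ = (4, 1, 2, 3): (-5) + 27 + 25 + 17 = 64
σ = (4, 1, 3, 2): (-5) + 27 + 0 + (-2) = 20
σ = (4, 2, 1, 3): (-5) + 17 + (-8) + 17 = 21
σ = (4, 2, 3, 1): (-5) + 17 + 0 + 15 = 27
σ = (4, 3, 1, 2): (-5) + 16 + (-8) + (-2) = 1
σ = (4, 3, 2, 1): (-5) + 16 + 25 + 15 = 51
Optimal value attained by: σ = (3, 1, 2, 4).
Answer: det⊕(M) = 75; verdict: NONSINGULAR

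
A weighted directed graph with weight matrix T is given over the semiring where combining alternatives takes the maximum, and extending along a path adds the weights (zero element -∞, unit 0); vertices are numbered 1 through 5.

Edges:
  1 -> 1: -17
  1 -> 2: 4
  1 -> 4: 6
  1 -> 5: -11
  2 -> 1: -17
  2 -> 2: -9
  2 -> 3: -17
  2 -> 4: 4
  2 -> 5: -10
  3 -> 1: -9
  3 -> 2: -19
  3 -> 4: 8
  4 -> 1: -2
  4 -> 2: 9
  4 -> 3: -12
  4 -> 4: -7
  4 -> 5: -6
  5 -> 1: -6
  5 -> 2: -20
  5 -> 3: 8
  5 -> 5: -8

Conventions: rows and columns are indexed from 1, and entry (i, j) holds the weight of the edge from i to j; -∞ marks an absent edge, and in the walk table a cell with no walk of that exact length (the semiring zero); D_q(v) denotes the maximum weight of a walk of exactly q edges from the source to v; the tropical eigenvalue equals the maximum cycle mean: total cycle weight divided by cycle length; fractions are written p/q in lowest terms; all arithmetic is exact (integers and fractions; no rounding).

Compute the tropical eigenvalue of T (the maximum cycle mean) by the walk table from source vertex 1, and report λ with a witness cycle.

q=0: [0, -∞, -∞, -∞, -∞]
q=1: [-17, 4, -∞, 6, -11]
q=2: [4, 15, -3, 8, 0]
q=3: [6, 17, 8, 19, 5]
q=4: [17, 28, 13, 21, 13]
q=5: [19, 30, 21, 32, 18]
Optimal cycle mean attained by: cycle 2->4->2, total 4 + 9, length 2.
Answer: λ = 13/2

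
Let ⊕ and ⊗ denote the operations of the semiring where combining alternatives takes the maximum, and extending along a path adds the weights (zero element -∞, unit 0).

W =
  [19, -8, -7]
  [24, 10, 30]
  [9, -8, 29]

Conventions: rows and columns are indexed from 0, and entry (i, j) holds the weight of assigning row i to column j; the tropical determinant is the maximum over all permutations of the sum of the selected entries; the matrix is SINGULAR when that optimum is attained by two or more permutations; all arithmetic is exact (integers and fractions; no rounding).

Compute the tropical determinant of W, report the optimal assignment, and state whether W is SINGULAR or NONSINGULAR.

σ = (0, 1, 2): 19 + 10 + 29 = 58
σ = (0, 2, 1): 19 + 30 + (-8) = 41
σ = (1, 0, 2): (-8) + 24 + 29 = 45
σ = (1, 2, 0): (-8) + 30 + 9 = 31
σ = (2, 0, 1): (-7) + 24 + (-8) = 9
σ = (2, 1, 0): (-7) + 10 + 9 = 12
Optimal value attained by: σ = (0, 1, 2).
Answer: det⊕(W) = 58; verdict: NONSINGULAR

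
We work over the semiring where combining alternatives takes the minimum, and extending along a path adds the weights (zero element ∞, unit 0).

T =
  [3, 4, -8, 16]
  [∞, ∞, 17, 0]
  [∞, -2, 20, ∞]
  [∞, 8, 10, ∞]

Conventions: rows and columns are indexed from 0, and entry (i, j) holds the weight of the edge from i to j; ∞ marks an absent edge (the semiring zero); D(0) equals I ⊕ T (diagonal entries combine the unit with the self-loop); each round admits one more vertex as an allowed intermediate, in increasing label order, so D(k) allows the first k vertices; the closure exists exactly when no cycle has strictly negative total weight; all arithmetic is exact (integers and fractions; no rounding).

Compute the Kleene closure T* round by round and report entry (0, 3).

D(0):
  [0, 4, -8, 16]
  [∞, 0, 17, 0]
  [∞, -2, 0, ∞]
  [∞, 8, 10, 0]
D(1):
  [0, 4, -8, 16]
  [∞, 0, 17, 0]
  [∞, -2, 0, ∞]
  [∞, 8, 10, 0]
D(2):
  [0, 4, -8, 4]
  [∞, 0, 17, 0]
  [∞, -2, 0, -2]
  [∞, 8, 10, 0]
D(3):
  [0, -10, -8, -10]
  [∞, 0, 17, 0]
  [∞, -2, 0, -2]
  [∞, 8, 10, 0]
D(4):
  [0, -10, -8, -10]
  [∞, 0, 10, 0]
  [∞, -2, 0, -2]
  [∞, 8, 10, 0]
Answer: T*[0][3] = -10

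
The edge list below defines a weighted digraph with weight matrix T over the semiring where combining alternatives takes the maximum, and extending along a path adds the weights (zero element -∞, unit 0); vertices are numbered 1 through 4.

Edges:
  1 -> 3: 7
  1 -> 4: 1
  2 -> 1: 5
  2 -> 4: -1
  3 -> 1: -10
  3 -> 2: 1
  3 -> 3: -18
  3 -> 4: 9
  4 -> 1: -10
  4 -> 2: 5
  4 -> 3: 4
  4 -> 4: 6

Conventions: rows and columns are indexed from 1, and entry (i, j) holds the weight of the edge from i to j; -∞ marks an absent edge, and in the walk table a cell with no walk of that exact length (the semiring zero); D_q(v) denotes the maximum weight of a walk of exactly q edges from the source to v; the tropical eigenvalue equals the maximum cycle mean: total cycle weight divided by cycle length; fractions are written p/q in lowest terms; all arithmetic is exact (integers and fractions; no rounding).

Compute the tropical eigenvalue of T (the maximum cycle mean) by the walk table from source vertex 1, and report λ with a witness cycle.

q=0: [0, -∞, -∞, -∞]
q=1: [-∞, -∞, 7, 1]
q=2: [-3, 8, 5, 16]
q=3: [13, 21, 20, 22]
q=4: [26, 27, 26, 29]
Optimal cycle mean attained by: cycle 1->3->4->2->1, total 7 + 9 + 5 + 5, length 4.
Answer: λ = 13/2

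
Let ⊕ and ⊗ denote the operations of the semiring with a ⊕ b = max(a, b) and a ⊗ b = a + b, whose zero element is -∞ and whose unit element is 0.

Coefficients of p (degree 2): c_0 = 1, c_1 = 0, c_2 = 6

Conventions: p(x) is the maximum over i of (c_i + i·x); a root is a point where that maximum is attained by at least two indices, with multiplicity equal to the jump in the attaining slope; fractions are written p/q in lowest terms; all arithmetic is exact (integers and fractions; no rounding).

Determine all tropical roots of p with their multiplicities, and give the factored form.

hull edge (i=0, c=1) to (i=2, c=6): slope 5/2, span 2
Factored form: p(x) = 6 ⊗ (x ⊕ (-5/2)) ⊗ (x ⊕ (-5/2))
Answer: roots = -5/2 (mult 2)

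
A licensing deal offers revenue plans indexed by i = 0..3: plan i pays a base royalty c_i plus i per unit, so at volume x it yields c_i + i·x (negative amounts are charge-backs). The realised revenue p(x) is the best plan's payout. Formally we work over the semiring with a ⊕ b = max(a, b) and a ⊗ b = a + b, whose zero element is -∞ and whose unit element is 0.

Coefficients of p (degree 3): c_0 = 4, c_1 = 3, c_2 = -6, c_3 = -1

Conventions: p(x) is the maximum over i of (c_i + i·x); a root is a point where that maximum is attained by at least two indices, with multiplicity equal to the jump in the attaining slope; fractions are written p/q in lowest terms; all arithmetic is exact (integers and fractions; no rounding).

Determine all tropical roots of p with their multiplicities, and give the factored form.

hull edge (i=0, c=4) to (i=1, c=3): slope -1, span 1
hull edge (i=1, c=3) to (i=3, c=-1): slope -2, span 2
Factored form: p(x) = -1 ⊗ (x ⊕ 1) ⊗ (x ⊕ 2) ⊗ (x ⊕ 2)
Answer: roots = 1 (mult 1), 2 (mult 2)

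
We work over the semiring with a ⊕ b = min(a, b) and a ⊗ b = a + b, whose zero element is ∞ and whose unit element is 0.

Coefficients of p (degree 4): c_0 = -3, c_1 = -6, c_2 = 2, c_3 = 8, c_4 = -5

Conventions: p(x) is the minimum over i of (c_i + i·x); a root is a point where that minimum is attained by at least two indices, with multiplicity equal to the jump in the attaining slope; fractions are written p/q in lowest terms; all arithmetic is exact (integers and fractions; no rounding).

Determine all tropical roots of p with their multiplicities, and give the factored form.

hull edge (i=0, c=-3) to (i=1, c=-6): slope -3, span 1
hull edge (i=1, c=-6) to (i=4, c=-5): slope 1/3, span 3
Factored form: p(x) = -5 ⊗ (x ⊕ (-1/3)) ⊗ (x ⊕ (-1/3)) ⊗ (x ⊕ (-1/3)) ⊗ (x ⊕ 3)
Answer: roots = -1/3 (mult 3), 3 (mult 1)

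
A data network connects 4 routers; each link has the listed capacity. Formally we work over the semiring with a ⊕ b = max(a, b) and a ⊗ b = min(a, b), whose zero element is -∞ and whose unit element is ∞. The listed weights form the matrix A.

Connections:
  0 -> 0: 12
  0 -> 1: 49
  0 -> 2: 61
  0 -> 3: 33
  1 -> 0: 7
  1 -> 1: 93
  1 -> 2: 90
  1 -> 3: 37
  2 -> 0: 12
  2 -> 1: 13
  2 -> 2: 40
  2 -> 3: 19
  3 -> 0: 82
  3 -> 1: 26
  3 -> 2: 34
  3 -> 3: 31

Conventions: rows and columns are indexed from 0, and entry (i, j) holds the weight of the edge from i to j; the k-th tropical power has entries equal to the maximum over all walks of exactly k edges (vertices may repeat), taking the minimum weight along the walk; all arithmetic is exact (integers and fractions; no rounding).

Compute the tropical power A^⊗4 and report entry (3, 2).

A^⊗2:
  [33, 49, 49, 37]
  [37, 93, 90, 37]
  [19, 19, 40, 19]
  [31, 49, 61, 33]
A^⊗3:
  [37, 49, 49, 37]
  [37, 93, 90, 37]
  [19, 19, 40, 19]
  [33, 49, 49, 37]
A^⊗4:
  [37, 49, 49, 37]
  [37, 93, 90, 37]
  [19, 19, 40, 19]
  [37, 49, 49, 37]
Key observation: the optimum is the walk 3->0->1->1->2, with weight 82 min 49 min 93 min 90 = 49.
Optimal value attained by: walk 3->0->1->1->2.
Answer: (A^⊗4)[3][2] = 49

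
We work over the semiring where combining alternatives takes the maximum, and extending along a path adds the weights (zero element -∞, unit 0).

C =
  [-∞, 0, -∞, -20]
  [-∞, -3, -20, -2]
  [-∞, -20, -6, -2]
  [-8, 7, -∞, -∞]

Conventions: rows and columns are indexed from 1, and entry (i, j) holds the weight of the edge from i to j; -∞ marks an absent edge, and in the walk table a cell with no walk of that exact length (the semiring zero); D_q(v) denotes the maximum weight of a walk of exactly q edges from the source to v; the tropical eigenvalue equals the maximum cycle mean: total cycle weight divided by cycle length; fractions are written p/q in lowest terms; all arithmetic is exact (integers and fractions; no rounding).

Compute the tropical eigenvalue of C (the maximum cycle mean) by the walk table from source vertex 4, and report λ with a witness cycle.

q=0: [-∞, -∞, -∞, 0]
q=1: [-8, 7, -∞, -∞]
q=2: [-∞, 4, -13, 5]
q=3: [-3, 12, -16, 2]
q=4: [-6, 9, -8, 10]
Optimal cycle mean attained by: cycle 2->4->2, total (-2) + 7, length 2.
Answer: λ = 5/2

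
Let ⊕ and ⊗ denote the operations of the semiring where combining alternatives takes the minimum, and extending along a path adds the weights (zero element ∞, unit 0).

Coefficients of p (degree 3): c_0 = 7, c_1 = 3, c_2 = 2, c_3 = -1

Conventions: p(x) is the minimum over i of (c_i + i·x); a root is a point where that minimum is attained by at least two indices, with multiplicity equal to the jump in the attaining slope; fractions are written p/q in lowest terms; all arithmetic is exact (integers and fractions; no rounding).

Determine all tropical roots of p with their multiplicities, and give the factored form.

hull edge (i=0, c=7) to (i=1, c=3): slope -4, span 1
hull edge (i=1, c=3) to (i=3, c=-1): slope -2, span 2
Factored form: p(x) = -1 ⊗ (x ⊕ 2) ⊗ (x ⊕ 2) ⊗ (x ⊕ 4)
Answer: roots = 2 (mult 2), 4 (mult 1)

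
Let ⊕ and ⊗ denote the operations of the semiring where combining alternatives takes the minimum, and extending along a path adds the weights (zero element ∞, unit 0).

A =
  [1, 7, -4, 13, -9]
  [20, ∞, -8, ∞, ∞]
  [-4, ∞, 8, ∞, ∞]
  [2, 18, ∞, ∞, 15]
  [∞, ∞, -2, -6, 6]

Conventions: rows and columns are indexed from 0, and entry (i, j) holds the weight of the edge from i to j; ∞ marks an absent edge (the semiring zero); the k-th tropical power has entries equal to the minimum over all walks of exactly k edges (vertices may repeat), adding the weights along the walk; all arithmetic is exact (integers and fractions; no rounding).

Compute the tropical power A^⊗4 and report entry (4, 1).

A^⊗2:
  [-8, 8, -11, -15, -8]
  [-12, 27, 0, 33, 11]
  [-3, 3, -8, 9, -13]
  [3, 9, -2, 9, -7]
  [-6, 12, 4, 0, 9]
A^⊗3:
  [-15, -1, -12, -14, -17]
  [-11, -5, -16, 1, -21]
  [-12, 4, -15, -19, -12]
  [-6, 10, -9, -13, -6]
  [-5, 1, -10, 3, -15]
A^⊗4:
  [-16, -8, -19, -23, -24]
  [-20, -4, -23, -27, -20]
  [-19, -5, -16, -18, -21]
  [-13, 1, -10, -12, -15]
  [-14, 2, -17, -21, -14]
Key observation: the optimum is the walk 4->2->0->0->1, with weight (-2) + (-4) + 1 + 7 = 2.
Optimal value attained by: walk 4->2->0->0->1.
Answer: (A^⊗4)[4][1] = 2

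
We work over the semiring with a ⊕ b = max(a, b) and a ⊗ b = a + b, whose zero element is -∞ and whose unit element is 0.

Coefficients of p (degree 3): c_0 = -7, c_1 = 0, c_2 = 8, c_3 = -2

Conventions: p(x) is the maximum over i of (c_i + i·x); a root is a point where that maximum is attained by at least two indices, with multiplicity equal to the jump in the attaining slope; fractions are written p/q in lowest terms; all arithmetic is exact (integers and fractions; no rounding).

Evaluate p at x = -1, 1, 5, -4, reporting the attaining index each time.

p(-1) = max(-7+0·(-1)=-7, 0+1·(-1)=-1, 8+2·(-1)=6, -2+3·(-1)=-5) = 6 (attained by i=2)
p(1) = max(-7+0·1=-7, 0+1·1=1, 8+2·1=10, -2+3·1=1) = 10 (attained by i=2)
p(5) = max(-7+0·5=-7, 0+1·5=5, 8+2·5=18, -2+3·5=13) = 18 (attained by i=2)
p(-4) = max(-7+0·(-4)=-7, 0+1·(-4)=-4, 8+2·(-4)=0, -2+3·(-4)=-14) = 0 (attained by i=2)
Answer: p(-1) = 6; p(1) = 10; p(5) = 18; p(-4) = 0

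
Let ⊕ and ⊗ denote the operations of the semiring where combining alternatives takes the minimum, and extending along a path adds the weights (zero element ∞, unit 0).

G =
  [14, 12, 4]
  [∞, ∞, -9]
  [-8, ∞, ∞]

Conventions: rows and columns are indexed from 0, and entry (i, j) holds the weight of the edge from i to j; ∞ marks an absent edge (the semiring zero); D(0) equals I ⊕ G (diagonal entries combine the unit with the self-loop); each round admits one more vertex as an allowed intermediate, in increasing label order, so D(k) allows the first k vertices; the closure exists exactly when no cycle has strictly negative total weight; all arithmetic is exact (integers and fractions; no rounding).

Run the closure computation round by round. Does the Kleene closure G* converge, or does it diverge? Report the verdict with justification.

D(0):
  [0, 12, 4]
  [∞, 0, -9]
  [-8, ∞, 0]
Detection: at round 1, diagonal entry (2, 2) turns strictly negative.
Key observation: the cycle 2->0->2 has total weight (-8) + 4, which is strictly negative.
Answer: DIVERGES — negative cycle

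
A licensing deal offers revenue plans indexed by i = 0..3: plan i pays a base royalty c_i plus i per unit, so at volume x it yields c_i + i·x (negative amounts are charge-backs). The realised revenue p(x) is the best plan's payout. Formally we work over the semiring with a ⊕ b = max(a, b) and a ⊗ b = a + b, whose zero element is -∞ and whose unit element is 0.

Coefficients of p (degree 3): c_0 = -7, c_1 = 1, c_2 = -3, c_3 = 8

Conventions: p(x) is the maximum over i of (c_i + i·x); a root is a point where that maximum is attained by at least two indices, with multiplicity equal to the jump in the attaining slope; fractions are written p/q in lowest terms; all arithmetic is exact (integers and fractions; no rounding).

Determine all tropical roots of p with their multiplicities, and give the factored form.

hull edge (i=0, c=-7) to (i=1, c=1): slope 8, span 1
hull edge (i=1, c=1) to (i=3, c=8): slope 7/2, span 2
Factored form: p(x) = 8 ⊗ (x ⊕ (-8)) ⊗ (x ⊕ (-7/2)) ⊗ (x ⊕ (-7/2))
Answer: roots = -8 (mult 1), -7/2 (mult 2)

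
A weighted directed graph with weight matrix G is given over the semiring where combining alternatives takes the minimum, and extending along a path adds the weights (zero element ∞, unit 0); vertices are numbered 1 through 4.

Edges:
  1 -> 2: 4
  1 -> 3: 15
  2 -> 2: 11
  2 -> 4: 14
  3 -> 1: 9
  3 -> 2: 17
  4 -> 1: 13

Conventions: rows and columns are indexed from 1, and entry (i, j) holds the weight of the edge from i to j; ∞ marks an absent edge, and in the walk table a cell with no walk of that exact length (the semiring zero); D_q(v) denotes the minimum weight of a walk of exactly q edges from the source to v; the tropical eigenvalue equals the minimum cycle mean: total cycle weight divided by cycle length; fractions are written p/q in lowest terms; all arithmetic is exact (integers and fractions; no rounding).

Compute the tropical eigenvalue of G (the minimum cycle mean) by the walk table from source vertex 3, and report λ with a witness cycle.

q=0: [∞, ∞, 0, ∞]
q=1: [9, 17, ∞, ∞]
q=2: [∞, 13, 24, 31]
q=3: [33, 24, ∞, 27]
q=4: [40, 35, 48, 38]
Optimal cycle mean attained by: cycle 1->2->4->1, total 4 + 14 + 13, length 3.
Answer: λ = 31/3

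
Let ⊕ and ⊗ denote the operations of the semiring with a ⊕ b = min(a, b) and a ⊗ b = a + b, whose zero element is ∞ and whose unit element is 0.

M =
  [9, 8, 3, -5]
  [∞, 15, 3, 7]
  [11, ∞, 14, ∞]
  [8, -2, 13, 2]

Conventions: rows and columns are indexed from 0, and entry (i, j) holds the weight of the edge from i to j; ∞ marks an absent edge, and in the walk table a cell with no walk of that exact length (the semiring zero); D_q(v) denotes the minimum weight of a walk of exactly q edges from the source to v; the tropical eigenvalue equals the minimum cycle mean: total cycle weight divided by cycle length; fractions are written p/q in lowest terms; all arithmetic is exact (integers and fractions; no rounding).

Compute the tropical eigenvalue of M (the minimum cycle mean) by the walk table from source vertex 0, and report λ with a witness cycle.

q=0: [0, ∞, ∞, ∞]
q=1: [9, 8, 3, -5]
q=2: [3, -7, 8, -3]
q=3: [5, -5, -4, -2]
q=4: [6, -4, -2, 0]
Optimal cycle mean attained by: cycle 0->3->0, total (-5) + 8, length 2.
Answer: λ = 3/2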